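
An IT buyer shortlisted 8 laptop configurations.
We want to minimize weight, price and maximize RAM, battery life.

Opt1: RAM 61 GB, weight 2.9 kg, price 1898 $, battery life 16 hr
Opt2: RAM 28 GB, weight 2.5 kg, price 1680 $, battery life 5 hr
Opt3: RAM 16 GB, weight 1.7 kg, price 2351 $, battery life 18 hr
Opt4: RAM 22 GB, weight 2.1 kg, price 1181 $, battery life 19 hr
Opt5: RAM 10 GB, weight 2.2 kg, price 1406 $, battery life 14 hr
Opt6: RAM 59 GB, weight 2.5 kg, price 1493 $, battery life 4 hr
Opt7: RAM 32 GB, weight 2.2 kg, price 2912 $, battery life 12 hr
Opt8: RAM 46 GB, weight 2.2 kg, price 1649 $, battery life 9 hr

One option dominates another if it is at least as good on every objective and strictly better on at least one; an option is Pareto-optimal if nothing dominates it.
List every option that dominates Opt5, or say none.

Opt4

Opt4: RAM 22≥10, weight 2.1≤2.2, price 1181≤1406, battery life 19≥14 — dominates Opt5.
Others (Opt1, Opt2, Opt3, Opt6, Opt7, Opt8) are each worse than Opt5 on at least one objective.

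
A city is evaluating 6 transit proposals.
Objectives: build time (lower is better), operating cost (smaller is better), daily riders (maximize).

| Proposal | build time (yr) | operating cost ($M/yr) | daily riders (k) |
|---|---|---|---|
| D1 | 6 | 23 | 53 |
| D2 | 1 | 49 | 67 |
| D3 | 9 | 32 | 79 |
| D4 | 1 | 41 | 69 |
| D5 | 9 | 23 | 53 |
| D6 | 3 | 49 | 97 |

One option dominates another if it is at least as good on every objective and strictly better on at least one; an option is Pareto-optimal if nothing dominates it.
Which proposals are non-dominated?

D1, D3, D4, D6

D1: not dominated.
D2: dominated by D4 (build time 1≤1, operating cost 41≤49, daily riders 69≥67).
D3: not dominated.
D4: not dominated.
D5: dominated by D1 (build time 6≤9, operating cost 23≤23, daily riders 53≥53).
D6: not dominated (best daily riders).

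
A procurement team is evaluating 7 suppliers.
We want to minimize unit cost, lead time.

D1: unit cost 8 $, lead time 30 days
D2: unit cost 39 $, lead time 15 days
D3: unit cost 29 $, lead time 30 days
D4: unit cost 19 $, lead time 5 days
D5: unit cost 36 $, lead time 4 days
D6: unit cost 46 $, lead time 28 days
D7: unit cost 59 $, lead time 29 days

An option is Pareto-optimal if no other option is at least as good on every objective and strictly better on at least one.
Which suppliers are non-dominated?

D1, D4, D5

D1: not dominated (best unit cost).
D2: dominated by D4 (unit cost 19≤39, lead time 5≤15).
D3: dominated by D1 (unit cost 8≤29, lead time 30≤30).
D4: not dominated.
D5: not dominated (best lead time).
D6: dominated by D2 (unit cost 39≤46, lead time 15≤28).
D7: dominated by D2 (unit cost 39≤59, lead time 15≤29).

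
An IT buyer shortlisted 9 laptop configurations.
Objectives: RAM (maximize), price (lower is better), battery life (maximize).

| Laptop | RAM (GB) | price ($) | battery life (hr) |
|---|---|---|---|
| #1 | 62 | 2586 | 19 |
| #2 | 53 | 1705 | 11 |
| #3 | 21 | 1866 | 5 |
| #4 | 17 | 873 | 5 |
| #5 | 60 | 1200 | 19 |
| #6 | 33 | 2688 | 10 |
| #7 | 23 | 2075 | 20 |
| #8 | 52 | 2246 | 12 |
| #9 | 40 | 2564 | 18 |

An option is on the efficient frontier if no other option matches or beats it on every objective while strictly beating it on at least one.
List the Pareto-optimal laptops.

#1, #4, #5, #7

#1: not dominated (best RAM).
#2: dominated by #5 (RAM 60≥53, price 1200≤1705, battery life 19≥11).
#3: dominated by #2 (RAM 53≥21, price 1705≤1866, battery life 11≥5).
#4: not dominated (best price).
#5: not dominated.
#6: dominated by #1 (RAM 62≥33, price 2586≤2688, battery life 19≥10).
#7: not dominated (best battery life).
#8: dominated by #5 (RAM 60≥52, price 1200≤2246, battery life 19≥12).
#9: dominated by #5 (RAM 60≥40, price 1200≤2564, battery life 19≥18).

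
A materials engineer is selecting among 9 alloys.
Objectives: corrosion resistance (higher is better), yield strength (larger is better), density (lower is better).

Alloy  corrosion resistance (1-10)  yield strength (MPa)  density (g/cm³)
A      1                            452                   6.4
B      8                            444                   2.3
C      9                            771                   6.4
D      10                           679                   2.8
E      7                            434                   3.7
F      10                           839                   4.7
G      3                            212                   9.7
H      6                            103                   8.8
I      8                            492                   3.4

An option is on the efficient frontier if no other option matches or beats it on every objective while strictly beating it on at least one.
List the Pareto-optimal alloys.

B, D, F

A: dominated by C (corrosion resistance 9≥1, yield strength 771≥452, density 6.4≤6.4).
B: not dominated (best density).
C: dominated by F (corrosion resistance 10≥9, yield strength 839≥771, density 4.7≤6.4).
D: not dominated.
E: dominated by B (corrosion resistance 8≥7, yield strength 444≥434, density 2.3≤3.7).
F: not dominated (best yield strength).
G: dominated by B (corrosion resistance 8≥3, yield strength 444≥212, density 2.3≤9.7).
H: dominated by B (corrosion resistance 8≥6, yield strength 444≥103, density 2.3≤8.8).
I: dominated by D (corrosion resistance 10≥8, yield strength 679≥492, density 2.8≤3.4).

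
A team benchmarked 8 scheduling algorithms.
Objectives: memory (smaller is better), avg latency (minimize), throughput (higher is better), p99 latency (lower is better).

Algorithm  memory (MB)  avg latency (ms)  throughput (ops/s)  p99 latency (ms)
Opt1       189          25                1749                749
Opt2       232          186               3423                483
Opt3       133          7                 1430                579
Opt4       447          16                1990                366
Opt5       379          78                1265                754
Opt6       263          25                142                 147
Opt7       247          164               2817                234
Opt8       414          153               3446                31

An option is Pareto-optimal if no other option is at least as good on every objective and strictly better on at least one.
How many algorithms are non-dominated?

Opt1: not dominated.
Opt2: not dominated.
Opt3: not dominated (best memory).
Opt4: not dominated.
Opt5: dominated by Opt1 (memory 189≤379, avg latency 25≤78, throughput 1749≥1265, p99 latency 749≤754).
Opt6: not dominated.
Opt7: not dominated.
Opt8: not dominated (best throughput).
Pareto-optimal: Opt1, Opt2, Opt3, Opt4, Opt6, Opt7, Opt8 → 7.

7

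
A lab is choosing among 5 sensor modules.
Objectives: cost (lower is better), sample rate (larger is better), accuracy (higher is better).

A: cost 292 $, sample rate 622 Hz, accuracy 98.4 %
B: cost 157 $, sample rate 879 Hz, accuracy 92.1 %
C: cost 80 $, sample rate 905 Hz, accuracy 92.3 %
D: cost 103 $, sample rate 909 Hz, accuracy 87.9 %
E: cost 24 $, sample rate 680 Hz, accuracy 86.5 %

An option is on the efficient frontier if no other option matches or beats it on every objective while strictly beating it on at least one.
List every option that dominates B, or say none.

C

C: cost 80≤157, sample rate 905≥879, accuracy 92.3≥92.1 — dominates B.
Others (A, D, E) are each worse than B on at least one objective.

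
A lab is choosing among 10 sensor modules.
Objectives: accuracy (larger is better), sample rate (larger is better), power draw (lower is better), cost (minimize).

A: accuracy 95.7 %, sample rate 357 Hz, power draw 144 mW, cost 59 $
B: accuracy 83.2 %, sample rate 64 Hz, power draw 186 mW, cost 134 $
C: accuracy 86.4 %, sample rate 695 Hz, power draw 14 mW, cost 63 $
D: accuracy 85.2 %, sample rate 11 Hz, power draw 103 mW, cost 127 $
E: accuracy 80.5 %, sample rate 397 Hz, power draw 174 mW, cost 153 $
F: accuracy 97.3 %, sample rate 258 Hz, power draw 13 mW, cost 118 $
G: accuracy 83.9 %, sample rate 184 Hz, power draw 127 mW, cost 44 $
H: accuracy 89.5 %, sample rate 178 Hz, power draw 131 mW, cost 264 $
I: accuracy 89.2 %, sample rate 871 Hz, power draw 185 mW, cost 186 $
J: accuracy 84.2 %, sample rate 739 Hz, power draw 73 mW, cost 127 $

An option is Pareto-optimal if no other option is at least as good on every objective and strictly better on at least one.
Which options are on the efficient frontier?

A: not dominated.
B: dominated by A (accuracy 95.7≥83.2, sample rate 357≥64, power draw 144≤186, cost 59≤134).
C: not dominated.
D: dominated by C (accuracy 86.4≥85.2, sample rate 695≥11, power draw 14≤103, cost 63≤127).
E: dominated by C (accuracy 86.4≥80.5, sample rate 695≥397, power draw 14≤174, cost 63≤153).
F: not dominated (best accuracy).
G: not dominated (best cost).
H: dominated by F (accuracy 97.3≥89.5, sample rate 258≥178, power draw 13≤131, cost 118≤264).
I: not dominated (best sample rate).
J: not dominated.

A, C, F, G, I, J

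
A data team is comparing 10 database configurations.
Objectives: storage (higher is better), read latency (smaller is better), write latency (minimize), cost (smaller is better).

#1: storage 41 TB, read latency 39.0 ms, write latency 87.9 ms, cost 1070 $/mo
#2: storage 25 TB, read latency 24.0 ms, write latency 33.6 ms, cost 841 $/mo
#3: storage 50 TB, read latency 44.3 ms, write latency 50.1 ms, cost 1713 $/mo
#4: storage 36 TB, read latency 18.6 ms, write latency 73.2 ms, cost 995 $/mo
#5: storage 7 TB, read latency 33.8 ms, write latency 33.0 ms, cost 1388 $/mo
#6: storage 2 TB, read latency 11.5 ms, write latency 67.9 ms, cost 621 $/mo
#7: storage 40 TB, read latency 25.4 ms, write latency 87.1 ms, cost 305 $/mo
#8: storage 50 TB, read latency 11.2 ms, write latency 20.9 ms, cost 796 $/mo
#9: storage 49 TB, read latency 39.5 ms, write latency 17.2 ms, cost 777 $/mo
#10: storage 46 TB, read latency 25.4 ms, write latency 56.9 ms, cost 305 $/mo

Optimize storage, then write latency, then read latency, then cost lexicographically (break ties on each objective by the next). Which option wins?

First maximize storage: best is 50, kept {#3, #8}.
Then minimize write latency: best is 20.9, kept {#8}.

#8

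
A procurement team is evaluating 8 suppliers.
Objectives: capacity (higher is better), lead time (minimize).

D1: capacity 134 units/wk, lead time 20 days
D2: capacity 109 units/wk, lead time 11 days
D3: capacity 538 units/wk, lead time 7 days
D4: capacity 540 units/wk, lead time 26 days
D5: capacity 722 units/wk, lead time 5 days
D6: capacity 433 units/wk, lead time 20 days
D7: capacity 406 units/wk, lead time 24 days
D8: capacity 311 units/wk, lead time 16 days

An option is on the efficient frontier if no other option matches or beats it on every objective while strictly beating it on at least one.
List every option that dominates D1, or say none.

D3, D5, D6, D8

D3: capacity 538≥134, lead time 7≤20 — dominates D1.
D5: capacity 722≥134, lead time 5≤20 — dominates D1.
D6: capacity 433≥134, lead time 20≤20 — dominates D1.
D8: capacity 311≥134, lead time 16≤20 — dominates D1.
Others (D2, D4, D7) are each worse than D1 on at least one objective.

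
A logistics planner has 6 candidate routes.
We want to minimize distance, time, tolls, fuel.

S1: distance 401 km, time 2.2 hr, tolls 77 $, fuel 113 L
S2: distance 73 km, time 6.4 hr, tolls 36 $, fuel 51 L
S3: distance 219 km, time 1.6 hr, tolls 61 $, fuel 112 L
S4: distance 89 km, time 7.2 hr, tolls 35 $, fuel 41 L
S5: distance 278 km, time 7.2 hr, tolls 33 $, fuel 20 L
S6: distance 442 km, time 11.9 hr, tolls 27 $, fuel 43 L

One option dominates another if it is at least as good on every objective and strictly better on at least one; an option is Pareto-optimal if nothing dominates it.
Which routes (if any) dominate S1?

S3

S3: distance 219≤401, time 1.6≤2.2, tolls 61≤77, fuel 112≤113 — dominates S1.
Others (S2, S4, S5, S6) are each worse than S1 on at least one objective.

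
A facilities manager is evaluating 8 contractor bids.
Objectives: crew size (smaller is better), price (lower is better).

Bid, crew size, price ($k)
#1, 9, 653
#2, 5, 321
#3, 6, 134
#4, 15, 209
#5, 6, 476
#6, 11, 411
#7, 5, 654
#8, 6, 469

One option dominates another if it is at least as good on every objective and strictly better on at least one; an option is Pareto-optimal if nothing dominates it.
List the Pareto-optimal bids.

#1: dominated by #2 (crew size 5≤9, price 321≤653).
#2: not dominated.
#3: not dominated (best price).
#4: dominated by #3 (crew size 6≤15, price 134≤209).
#5: dominated by #2 (crew size 5≤6, price 321≤476).
#6: dominated by #2 (crew size 5≤11, price 321≤411).
#7: dominated by #2 (crew size 5≤5, price 321≤654).
#8: dominated by #2 (crew size 5≤6, price 321≤469).

#2, #3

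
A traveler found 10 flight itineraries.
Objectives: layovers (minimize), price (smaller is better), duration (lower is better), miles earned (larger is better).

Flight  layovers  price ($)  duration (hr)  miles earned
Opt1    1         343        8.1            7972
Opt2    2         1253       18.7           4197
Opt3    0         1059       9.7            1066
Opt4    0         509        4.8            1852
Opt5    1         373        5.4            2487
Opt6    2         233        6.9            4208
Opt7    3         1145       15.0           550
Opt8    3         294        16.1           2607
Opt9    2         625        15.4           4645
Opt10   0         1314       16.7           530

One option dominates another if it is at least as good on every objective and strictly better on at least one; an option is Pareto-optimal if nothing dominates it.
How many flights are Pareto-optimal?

4

Opt1: not dominated (best miles earned).
Opt2: dominated by Opt1 (layovers 1≤2, price 343≤1253, duration 8.1≤18.7, miles earned 7972≥4197).
Opt3: dominated by Opt4 (layovers 0≤0, price 509≤1059, duration 4.8≤9.7, miles earned 1852≥1066).
Opt4: not dominated (best duration).
Opt5: not dominated.
Opt6: not dominated (best price).
Opt7: dominated by Opt1 (layovers 1≤3, price 343≤1145, duration 8.1≤15.0, miles earned 7972≥550).
Opt8: dominated by Opt6 (layovers 2≤3, price 233≤294, duration 6.9≤16.1, miles earned 4208≥2607).
Opt9: dominated by Opt1 (layovers 1≤2, price 343≤625, duration 8.1≤15.4, miles earned 7972≥4645).
Opt10: dominated by Opt3 (layovers 0≤0, price 1059≤1314, duration 9.7≤16.7, miles earned 1066≥530).
Pareto-optimal: Opt1, Opt4, Opt5, Opt6 → 4.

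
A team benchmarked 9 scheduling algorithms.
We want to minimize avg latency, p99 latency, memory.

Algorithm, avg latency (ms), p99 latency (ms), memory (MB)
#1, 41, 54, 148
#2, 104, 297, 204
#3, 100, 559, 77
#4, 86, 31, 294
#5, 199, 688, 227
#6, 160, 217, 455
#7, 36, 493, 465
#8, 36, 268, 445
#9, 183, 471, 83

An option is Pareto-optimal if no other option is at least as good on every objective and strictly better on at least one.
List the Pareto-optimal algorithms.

#1, #3, #4, #8, #9

#1: not dominated.
#2: dominated by #1 (avg latency 41≤104, p99 latency 54≤297, memory 148≤204).
#3: not dominated (best memory).
#4: not dominated (best p99 latency).
#5: dominated by #1 (avg latency 41≤199, p99 latency 54≤688, memory 148≤227).
#6: dominated by #1 (avg latency 41≤160, p99 latency 54≤217, memory 148≤455).
#7: dominated by #8 (avg latency 36≤36, p99 latency 268≤493, memory 445≤465).
#8: not dominated.
#9: not dominated.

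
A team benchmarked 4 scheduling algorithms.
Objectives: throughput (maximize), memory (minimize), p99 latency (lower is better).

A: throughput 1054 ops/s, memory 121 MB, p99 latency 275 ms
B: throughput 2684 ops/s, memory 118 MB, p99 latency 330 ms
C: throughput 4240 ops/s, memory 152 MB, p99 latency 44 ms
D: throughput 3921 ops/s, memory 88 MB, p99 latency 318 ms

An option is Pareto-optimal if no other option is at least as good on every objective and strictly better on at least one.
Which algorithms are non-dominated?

A, C, D

A: not dominated.
B: dominated by D (throughput 3921≥2684, memory 88≤118, p99 latency 318≤330).
C: not dominated (best throughput).
D: not dominated (best memory).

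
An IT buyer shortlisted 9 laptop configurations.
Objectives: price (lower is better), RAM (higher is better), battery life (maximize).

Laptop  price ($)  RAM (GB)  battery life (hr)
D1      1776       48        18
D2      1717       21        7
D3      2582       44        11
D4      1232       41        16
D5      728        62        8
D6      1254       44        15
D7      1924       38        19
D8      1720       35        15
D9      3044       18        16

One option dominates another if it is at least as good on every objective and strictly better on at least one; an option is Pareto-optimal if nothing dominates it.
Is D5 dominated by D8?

No

D8 vs D5: D8 is worse on price (1720 vs 728), so it does not dominate D5.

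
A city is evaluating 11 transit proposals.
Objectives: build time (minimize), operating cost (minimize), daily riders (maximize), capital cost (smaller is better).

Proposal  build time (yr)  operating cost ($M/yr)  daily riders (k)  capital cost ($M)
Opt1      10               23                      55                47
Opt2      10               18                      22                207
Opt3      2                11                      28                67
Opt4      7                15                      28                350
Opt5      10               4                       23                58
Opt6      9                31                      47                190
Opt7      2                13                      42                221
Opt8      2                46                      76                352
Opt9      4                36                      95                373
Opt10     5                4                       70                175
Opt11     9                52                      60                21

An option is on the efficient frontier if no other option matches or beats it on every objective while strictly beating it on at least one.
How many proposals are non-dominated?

Opt1: not dominated.
Opt2: dominated by Opt3 (build time 2≤10, operating cost 11≤18, daily riders 28≥22, capital cost 67≤207).
Opt3: not dominated.
Opt4: dominated by Opt3 (build time 2≤7, operating cost 11≤15, daily riders 28≥28, capital cost 67≤350).
Opt5: not dominated.
Opt6: dominated by Opt10 (build time 5≤9, operating cost 4≤31, daily riders 70≥47, capital cost 175≤190).
Opt7: not dominated.
Opt8: not dominated.
Opt9: not dominated (best daily riders).
Opt10: not dominated.
Opt11: not dominated (best capital cost).
Pareto-optimal: Opt1, Opt3, Opt5, Opt7, Opt8, Opt9, Opt10, Opt11 → 8.

8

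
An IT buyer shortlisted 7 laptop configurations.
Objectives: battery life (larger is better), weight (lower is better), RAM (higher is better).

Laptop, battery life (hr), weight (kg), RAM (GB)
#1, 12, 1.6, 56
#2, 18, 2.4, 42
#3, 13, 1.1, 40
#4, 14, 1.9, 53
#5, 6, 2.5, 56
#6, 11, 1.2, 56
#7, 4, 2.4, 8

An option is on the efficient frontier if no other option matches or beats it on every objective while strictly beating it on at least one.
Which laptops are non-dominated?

#1: not dominated.
#2: not dominated (best battery life).
#3: not dominated (best weight).
#4: not dominated.
#5: dominated by #1 (battery life 12≥6, weight 1.6≤2.5, RAM 56≥56).
#6: not dominated.
#7: dominated by #1 (battery life 12≥4, weight 1.6≤2.4, RAM 56≥8).

#1, #2, #3, #4, #6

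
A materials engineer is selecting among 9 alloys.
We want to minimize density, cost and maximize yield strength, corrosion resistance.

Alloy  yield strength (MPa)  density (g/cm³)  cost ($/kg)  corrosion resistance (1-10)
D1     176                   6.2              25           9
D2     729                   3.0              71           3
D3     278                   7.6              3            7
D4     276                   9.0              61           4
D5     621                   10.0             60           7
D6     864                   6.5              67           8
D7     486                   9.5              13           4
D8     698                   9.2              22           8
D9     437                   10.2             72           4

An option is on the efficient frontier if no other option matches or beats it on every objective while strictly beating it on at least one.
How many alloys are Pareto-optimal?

D1: not dominated (best corrosion resistance).
D2: not dominated (best density).
D3: not dominated (best cost).
D4: dominated by D3 (yield strength 278≥276, density 7.6≤9.0, cost 3≤61, corrosion resistance 7≥4).
D5: dominated by D8 (yield strength 698≥621, density 9.2≤10.0, cost 22≤60, corrosion resistance 8≥7).
D6: not dominated (best yield strength).
D7: not dominated.
D8: not dominated.
D9: dominated by D5 (yield strength 621≥437, density 10.0≤10.2, cost 60≤72, corrosion resistance 7≥4).
Pareto-optimal: D1, D2, D3, D6, D7, D8 → 6.

6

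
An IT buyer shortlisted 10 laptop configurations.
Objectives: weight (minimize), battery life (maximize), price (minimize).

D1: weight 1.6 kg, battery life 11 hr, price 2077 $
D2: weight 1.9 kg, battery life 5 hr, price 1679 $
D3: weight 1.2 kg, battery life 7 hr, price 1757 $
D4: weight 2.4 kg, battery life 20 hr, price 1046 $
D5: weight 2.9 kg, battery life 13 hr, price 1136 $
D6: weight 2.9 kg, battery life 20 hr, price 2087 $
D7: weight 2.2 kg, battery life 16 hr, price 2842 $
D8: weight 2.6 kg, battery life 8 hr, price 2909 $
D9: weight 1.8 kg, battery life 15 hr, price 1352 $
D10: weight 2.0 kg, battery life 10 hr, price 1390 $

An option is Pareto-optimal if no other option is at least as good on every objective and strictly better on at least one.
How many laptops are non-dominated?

5

D1: not dominated.
D2: dominated by D9 (weight 1.8≤1.9, battery life 15≥5, price 1352≤1679).
D3: not dominated (best weight).
D4: not dominated (best price).
D5: dominated by D4 (weight 2.4≤2.9, battery life 20≥13, price 1046≤1136).
D6: dominated by D4 (weight 2.4≤2.9, battery life 20≥20, price 1046≤2087).
D7: not dominated.
D8: dominated by D1 (weight 1.6≤2.6, battery life 11≥8, price 2077≤2909).
D9: not dominated.
D10: dominated by D9 (weight 1.8≤2.0, battery life 15≥10, price 1352≤1390).
Pareto-optimal: D1, D3, D4, D7, D9 → 5.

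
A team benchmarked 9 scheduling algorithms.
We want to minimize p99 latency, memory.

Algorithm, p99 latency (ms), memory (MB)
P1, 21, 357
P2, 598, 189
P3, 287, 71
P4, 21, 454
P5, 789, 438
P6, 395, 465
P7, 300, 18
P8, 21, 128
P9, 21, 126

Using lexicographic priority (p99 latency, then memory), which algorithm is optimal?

First minimize p99 latency: best is 21, kept {P1, P4, P8, P9}.
Then minimize memory: best is 126, kept {P9}.

P9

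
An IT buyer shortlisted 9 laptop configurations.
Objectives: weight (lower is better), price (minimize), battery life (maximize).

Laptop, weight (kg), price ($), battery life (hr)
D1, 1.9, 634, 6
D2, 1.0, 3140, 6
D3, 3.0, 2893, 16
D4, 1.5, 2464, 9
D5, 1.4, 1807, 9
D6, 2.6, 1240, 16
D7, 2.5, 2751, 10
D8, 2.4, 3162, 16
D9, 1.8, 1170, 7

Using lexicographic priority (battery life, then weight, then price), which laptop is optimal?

D8

First maximize battery life: best is 16, kept {D3, D6, D8}.
Then minimize weight: best is 2.4, kept {D8}.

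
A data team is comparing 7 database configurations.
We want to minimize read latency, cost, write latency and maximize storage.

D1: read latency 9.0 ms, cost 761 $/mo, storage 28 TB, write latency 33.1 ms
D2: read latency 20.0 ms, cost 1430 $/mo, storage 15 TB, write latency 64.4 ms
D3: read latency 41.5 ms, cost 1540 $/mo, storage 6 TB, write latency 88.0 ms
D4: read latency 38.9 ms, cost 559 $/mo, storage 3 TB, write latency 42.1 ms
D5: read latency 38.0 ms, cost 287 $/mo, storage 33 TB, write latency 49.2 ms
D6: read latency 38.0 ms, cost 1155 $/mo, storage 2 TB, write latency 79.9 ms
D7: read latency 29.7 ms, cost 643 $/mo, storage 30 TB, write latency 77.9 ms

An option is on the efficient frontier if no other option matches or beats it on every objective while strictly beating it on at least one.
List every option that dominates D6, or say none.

D1, D5, D7

D1: read latency 9.0≤38.0, cost 761≤1155, storage 28≥2, write latency 33.1≤79.9 — dominates D6.
D5: read latency 38.0≤38.0, cost 287≤1155, storage 33≥2, write latency 49.2≤79.9 — dominates D6.
D7: read latency 29.7≤38.0, cost 643≤1155, storage 30≥2, write latency 77.9≤79.9 — dominates D6.
Others (D2, D3, D4) are each worse than D6 on at least one objective.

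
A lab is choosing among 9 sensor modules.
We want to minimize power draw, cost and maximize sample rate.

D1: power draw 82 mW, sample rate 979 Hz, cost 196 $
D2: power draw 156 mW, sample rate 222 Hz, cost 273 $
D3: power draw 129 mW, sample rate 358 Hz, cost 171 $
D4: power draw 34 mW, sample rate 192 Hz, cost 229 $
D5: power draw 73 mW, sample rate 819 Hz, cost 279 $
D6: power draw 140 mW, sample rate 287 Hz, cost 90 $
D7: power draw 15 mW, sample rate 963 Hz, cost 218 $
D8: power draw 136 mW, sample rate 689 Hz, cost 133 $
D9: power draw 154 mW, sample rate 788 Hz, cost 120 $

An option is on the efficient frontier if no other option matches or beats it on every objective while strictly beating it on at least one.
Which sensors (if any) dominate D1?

D2: worse on power draw (156 vs 82).
D3: worse on power draw (129 vs 82).
D4: worse on sample rate (192 vs 979).
D5: worse on sample rate (819 vs 979).
D6: worse on power draw (140 vs 82).
D7: worse on sample rate (963 vs 979).
D8: worse on power draw (136 vs 82).
D9: worse on power draw (154 vs 82).
No option dominates D1.

none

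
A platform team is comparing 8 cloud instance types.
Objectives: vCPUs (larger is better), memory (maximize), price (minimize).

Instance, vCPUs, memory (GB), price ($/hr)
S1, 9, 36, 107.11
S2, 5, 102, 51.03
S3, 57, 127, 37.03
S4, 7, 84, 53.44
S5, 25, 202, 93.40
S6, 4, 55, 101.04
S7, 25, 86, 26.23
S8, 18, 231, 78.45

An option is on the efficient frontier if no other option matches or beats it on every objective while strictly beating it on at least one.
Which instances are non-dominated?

S1: dominated by S3 (vCPUs 57≥9, memory 127≥36, price 37.03≤107.11).
S2: dominated by S3 (vCPUs 57≥5, memory 127≥102, price 37.03≤51.03).
S3: not dominated (best vCPUs).
S4: dominated by S3 (vCPUs 57≥7, memory 127≥84, price 37.03≤53.44).
S5: not dominated.
S6: dominated by S2 (vCPUs 5≥4, memory 102≥55, price 51.03≤101.04).
S7: not dominated (best price).
S8: not dominated (best memory).

S3, S5, S7, S8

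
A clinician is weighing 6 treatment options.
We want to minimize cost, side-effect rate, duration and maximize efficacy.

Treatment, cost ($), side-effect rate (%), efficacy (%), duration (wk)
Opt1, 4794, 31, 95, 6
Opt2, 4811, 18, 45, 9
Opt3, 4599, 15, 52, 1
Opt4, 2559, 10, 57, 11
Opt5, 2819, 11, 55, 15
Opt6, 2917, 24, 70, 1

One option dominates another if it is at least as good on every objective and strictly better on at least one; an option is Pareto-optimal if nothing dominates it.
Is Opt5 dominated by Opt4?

Yes

Opt4 vs Opt5: cost 2559≤2819, side-effect rate 10≤11, efficacy 57≥55, duration 11≤15 — Opt4 is at least as good on every objective with at least one strict improvement.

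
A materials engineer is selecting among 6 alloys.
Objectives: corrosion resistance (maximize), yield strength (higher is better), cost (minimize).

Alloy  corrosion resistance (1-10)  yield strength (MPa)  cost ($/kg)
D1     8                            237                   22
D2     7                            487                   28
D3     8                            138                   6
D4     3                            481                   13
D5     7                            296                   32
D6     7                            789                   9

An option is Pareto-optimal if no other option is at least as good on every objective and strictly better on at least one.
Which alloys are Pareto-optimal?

D1: not dominated.
D2: dominated by D6 (corrosion resistance 7≥7, yield strength 789≥487, cost 9≤28).
D3: not dominated (best cost).
D4: dominated by D6 (corrosion resistance 7≥3, yield strength 789≥481, cost 9≤13).
D5: dominated by D2 (corrosion resistance 7≥7, yield strength 487≥296, cost 28≤32).
D6: not dominated (best yield strength).

D1, D3, D6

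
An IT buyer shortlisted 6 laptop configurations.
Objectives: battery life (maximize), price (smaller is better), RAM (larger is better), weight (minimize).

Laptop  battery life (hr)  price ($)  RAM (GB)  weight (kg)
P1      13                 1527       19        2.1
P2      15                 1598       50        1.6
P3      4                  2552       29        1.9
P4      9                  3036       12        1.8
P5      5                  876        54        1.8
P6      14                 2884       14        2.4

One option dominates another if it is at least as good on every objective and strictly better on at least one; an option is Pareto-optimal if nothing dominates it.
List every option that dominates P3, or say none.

P2, P5

P2: battery life 15≥4, price 1598≤2552, RAM 50≥29, weight 1.6≤1.9 — dominates P3.
P5: battery life 5≥4, price 876≤2552, RAM 54≥29, weight 1.8≤1.9 — dominates P3.
Others (P1, P4, P6) are each worse than P3 on at least one objective.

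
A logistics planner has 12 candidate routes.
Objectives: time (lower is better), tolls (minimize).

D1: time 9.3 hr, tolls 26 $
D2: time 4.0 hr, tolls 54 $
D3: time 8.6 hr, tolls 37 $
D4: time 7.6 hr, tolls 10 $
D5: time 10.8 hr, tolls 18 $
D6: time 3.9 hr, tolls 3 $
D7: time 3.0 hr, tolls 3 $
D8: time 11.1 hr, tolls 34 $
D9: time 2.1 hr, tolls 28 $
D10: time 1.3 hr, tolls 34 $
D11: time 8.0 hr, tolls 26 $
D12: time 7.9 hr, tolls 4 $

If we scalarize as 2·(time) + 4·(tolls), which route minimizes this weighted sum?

D1: 2·9.3 + 4·26 = 122.6
D2: 2·4.0 + 4·54 = 224.0
D3: 2·8.6 + 4·37 = 165.2
D4: 2·7.6 + 4·10 = 55.2
D5: 2·10.8 + 4·18 = 93.6
D6: 2·3.9 + 4·3 = 19.8
D7: 2·3.0 + 4·3 = 18.0
D8: 2·11.1 + 4·34 = 158.2
D9: 2·2.1 + 4·28 = 116.2
D10: 2·1.3 + 4·34 = 138.6
D11: 2·8.0 + 4·26 = 120.0
D12: 2·7.9 + 4·4 = 31.8
Lowest: D7 at 18.0.

D7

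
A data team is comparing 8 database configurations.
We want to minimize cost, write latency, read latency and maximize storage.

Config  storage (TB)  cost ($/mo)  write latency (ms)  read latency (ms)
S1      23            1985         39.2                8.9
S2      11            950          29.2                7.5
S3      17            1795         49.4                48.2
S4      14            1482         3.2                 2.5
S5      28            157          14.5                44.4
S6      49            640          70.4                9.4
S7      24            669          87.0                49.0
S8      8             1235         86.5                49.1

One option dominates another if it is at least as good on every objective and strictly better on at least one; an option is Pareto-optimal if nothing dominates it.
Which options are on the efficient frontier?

S1, S2, S4, S5, S6

S1: not dominated.
S2: not dominated.
S3: dominated by S5 (storage 28≥17, cost 157≤1795, write latency 14.5≤49.4, read latency 44.4≤48.2).
S4: not dominated (best write latency).
S5: not dominated (best cost).
S6: not dominated (best storage).
S7: dominated by S5 (storage 28≥24, cost 157≤669, write latency 14.5≤87.0, read latency 44.4≤49.0).
S8: dominated by S2 (storage 11≥8, cost 950≤1235, write latency 29.2≤86.5, read latency 7.5≤49.1).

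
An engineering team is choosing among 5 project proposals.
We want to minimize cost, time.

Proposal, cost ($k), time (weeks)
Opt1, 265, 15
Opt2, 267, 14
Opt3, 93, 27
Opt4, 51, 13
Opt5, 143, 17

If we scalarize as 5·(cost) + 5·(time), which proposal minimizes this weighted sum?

Opt4

Opt1: 5·265 + 5·15 = 1400
Opt2: 5·267 + 5·14 = 1405
Opt3: 5·93 + 5·27 = 600
Opt4: 5·51 + 5·13 = 320
Opt5: 5·143 + 5·17 = 800
Lowest: Opt4 at 320.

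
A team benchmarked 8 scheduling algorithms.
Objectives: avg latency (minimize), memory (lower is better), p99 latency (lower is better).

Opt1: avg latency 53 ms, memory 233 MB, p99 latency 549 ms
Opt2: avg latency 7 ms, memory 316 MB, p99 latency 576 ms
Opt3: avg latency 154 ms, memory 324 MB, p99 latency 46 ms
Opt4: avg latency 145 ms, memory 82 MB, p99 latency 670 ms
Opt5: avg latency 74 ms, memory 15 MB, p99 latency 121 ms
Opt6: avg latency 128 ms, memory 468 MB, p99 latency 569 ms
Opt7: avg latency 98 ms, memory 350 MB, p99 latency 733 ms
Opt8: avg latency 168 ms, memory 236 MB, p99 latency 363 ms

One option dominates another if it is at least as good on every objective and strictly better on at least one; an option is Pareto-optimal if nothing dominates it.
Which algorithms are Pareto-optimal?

Opt1: not dominated.
Opt2: not dominated (best avg latency).
Opt3: not dominated (best p99 latency).
Opt4: dominated by Opt5 (avg latency 74≤145, memory 15≤82, p99 latency 121≤670).
Opt5: not dominated (best memory).
Opt6: dominated by Opt1 (avg latency 53≤128, memory 233≤468, p99 latency 549≤569).
Opt7: dominated by Opt1 (avg latency 53≤98, memory 233≤350, p99 latency 549≤733).
Opt8: dominated by Opt5 (avg latency 74≤168, memory 15≤236, p99 latency 121≤363).

Opt1, Opt2, Opt3, Opt5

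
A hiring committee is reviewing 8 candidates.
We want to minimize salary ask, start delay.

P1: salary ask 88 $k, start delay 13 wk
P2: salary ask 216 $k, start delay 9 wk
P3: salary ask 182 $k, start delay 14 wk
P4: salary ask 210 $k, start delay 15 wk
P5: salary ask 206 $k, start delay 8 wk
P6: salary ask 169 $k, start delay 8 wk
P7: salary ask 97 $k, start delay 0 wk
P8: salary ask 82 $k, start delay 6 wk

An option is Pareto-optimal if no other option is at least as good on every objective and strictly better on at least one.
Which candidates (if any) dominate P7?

none

P1: worse on start delay (13 vs 0).
P2: worse on salary ask (216 vs 97).
P3: worse on salary ask (182 vs 97).
P4: worse on salary ask (210 vs 97).
P5: worse on salary ask (206 vs 97).
P6: worse on salary ask (169 vs 97).
P8: worse on start delay (6 vs 0).
No option dominates P7.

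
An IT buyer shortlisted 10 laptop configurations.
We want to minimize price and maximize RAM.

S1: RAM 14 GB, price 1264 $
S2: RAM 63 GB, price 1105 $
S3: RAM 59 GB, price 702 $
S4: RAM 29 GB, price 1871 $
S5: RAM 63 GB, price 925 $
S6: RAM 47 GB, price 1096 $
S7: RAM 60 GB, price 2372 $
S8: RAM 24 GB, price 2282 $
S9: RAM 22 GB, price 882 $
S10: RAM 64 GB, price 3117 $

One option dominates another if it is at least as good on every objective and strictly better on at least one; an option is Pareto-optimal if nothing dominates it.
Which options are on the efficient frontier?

S1: dominated by S2 (RAM 63≥14, price 1105≤1264).
S2: dominated by S5 (RAM 63≥63, price 925≤1105).
S3: not dominated (best price).
S4: dominated by S2 (RAM 63≥29, price 1105≤1871).
S5: not dominated.
S6: dominated by S3 (RAM 59≥47, price 702≤1096).
S7: dominated by S2 (RAM 63≥60, price 1105≤2372).
S8: dominated by S2 (RAM 63≥24, price 1105≤2282).
S9: dominated by S3 (RAM 59≥22, price 702≤882).
S10: not dominated (best RAM).

S3, S5, S10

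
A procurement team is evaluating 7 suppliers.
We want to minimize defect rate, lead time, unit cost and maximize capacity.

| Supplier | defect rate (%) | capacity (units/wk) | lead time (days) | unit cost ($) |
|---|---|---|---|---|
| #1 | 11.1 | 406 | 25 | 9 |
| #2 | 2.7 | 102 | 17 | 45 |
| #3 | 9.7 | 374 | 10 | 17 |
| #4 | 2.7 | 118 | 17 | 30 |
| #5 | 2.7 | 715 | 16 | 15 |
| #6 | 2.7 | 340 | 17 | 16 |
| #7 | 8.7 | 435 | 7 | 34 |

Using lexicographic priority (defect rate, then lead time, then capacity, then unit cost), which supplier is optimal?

First minimize defect rate: best is 2.7, kept {#2, #4, #5, #6}.
Then minimize lead time: best is 16, kept {#5}.

#5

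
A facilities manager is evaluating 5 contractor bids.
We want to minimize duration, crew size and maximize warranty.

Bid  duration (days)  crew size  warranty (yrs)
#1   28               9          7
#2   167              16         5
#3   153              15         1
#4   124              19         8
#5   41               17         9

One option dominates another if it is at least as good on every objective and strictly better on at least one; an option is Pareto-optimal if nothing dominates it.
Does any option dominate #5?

No

#1: worse on warranty (7 vs 9).
#2: worse on duration (167 vs 41).
#3: worse on duration (153 vs 41).
#4: worse on duration (124 vs 41).
No option is at least as good as #5 on every objective and strictly better on one.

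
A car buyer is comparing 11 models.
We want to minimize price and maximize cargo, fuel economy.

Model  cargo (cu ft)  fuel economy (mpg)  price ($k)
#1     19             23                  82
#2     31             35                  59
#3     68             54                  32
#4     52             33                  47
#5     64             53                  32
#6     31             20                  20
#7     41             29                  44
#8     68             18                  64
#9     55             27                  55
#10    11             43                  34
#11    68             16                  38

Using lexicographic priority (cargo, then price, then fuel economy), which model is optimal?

#3

First maximize cargo: best is 68, kept {#3, #8, #11}.
Then minimize price: best is 32, kept {#3}.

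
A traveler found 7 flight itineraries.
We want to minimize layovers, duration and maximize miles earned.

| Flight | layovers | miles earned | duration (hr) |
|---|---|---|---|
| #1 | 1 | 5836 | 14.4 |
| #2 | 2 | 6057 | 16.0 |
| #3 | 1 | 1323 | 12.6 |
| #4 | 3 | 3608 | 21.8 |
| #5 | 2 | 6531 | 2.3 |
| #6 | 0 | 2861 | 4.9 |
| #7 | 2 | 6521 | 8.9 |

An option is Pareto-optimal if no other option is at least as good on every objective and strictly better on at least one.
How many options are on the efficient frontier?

#1: not dominated.
#2: dominated by #5 (layovers 2≤2, miles earned 6531≥6057, duration 2.3≤16.0).
#3: dominated by #6 (layovers 0≤1, miles earned 2861≥1323, duration 4.9≤12.6).
#4: dominated by #1 (layovers 1≤3, miles earned 5836≥3608, duration 14.4≤21.8).
#5: not dominated (best miles earned).
#6: not dominated (best layovers).
#7: dominated by #5 (layovers 2≤2, miles earned 6531≥6521, duration 2.3≤8.9).
Pareto-optimal: #1, #5, #6 → 3.

3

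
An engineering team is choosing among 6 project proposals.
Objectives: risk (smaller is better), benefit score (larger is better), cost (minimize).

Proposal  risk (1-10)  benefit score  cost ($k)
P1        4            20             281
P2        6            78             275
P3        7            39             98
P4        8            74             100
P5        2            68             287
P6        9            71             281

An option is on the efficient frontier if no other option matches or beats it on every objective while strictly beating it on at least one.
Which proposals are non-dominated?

P1: not dominated.
P2: not dominated (best benefit score).
P3: not dominated (best cost).
P4: not dominated.
P5: not dominated (best risk).
P6: dominated by P2 (risk 6≤9, benefit score 78≥71, cost 275≤281).

P1, P2, P3, P4, P5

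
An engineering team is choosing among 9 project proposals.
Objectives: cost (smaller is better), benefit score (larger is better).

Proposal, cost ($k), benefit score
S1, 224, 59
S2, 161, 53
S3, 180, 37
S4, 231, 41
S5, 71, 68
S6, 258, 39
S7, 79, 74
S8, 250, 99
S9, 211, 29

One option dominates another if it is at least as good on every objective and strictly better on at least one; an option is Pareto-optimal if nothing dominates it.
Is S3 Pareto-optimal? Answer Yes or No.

No

S2 vs S3: cost 161≤180, benefit score 53≥37 — S2 is at least as good on every objective and strictly better on at least one, so S2 dominates S3.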